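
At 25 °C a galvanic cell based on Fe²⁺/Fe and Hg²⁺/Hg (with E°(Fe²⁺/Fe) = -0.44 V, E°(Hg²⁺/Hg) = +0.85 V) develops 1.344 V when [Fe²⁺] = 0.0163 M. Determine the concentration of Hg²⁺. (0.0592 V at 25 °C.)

1.1 M

From the Nernst equation, log Q = n(E° − E)/0.0592 = 2(1.29 − 1.344)/0.0592 = -1.824, so Q = 0.0150.
With Q = [Fe²⁺]/[Hg²⁺] and the known concentrations, [Hg²⁺] in the denominator gives [Hg²⁺] = 1.1 M.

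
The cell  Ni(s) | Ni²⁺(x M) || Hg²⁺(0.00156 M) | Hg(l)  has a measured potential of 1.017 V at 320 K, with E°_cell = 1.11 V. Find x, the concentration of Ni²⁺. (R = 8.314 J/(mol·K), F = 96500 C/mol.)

1.3 M

From the Nernst equation, ln Q = nF(E° − E)/RT = 2×96500×(1.11 − 1.017)/(8.314×320) = 6.747, so Q = 851.
With Q = [Ni²⁺]/[Hg²⁺] and the known concentrations, [Ni²⁺] in the numerator gives [Ni²⁺] = 1.3 M.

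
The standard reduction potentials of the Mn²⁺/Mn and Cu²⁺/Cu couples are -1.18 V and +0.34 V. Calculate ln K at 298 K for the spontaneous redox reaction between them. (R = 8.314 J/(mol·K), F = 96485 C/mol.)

E°_cell = +0.34 − (-1.18) = 1.52 V, with n = 2 electrons transferred.
At equilibrium E = 0, so the Nernst equation gives ln K = nFE°/RT = (2)(96485)(1.52)/((8.314)(298)) = 118.39.

ln K = 118.4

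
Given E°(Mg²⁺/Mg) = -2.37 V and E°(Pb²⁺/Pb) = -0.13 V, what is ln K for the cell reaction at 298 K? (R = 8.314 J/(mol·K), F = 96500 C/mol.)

ln K = 174.5

E°_cell = -0.13 − (-2.37) = 2.24 V, with n = 2 electrons transferred.
At equilibrium E = 0, so the Nernst equation gives ln K = nFE°/RT = (2)(96500)(2.24)/((8.314)(298)) = 174.49.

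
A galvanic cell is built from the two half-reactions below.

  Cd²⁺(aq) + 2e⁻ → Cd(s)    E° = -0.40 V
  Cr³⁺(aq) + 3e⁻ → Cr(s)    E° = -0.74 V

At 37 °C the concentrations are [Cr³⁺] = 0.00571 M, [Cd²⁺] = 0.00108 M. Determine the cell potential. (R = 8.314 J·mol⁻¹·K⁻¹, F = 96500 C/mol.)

The Cd²⁺/Cd couple has the higher reduction potential and acts as the cathode, so E°_cell = -0.40 − (-0.74) = 0.34 V.
Balancing electrons gives n = 6; the reaction quotient is Q = [Cr³⁺]^2/[Cd²⁺]^3 = 2.59 × 10^4.
E = E° − (RT/nF) ln Q = 0.34 − (8.314×310)/(6×96500) × (10.161) = 0.340 − 0.045 = 0.295 V.

0.295 V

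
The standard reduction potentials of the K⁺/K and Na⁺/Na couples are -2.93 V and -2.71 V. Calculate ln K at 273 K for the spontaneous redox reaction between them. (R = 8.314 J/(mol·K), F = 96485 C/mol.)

E°_cell = -2.71 − (-2.93) = 0.22 V, with n = 1 electron transferred.
At equilibrium E = 0, so the Nernst equation gives ln K = nFE°/RT = (1)(96485)(0.22)/((8.314)(273)) = 9.35.

ln K = 9.4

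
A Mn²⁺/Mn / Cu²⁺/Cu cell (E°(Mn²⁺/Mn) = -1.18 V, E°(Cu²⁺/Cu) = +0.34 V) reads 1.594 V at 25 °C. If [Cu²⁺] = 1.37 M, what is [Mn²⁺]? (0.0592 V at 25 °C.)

From the Nernst equation, log Q = n(E° − E)/0.0592 = 2(1.52 − 1.594)/0.0592 = -2.500, so Q = 0.00316.
With Q = [Mn²⁺]/[Cu²⁺] and the known concentrations, [Mn²⁺] in the numerator gives [Mn²⁺] = 0.0043 M.

0.0043 M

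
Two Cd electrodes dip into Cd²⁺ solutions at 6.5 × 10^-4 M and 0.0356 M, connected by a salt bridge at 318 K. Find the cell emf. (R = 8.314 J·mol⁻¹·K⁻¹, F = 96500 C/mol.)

0.055 V

Both half-cells are Cd²⁺/Cd, so E°_cell = 0. The concentrated side is the cathode; the cell reaction moves Cd²⁺ from high to low concentration with n = 2.
Q = [Cd²⁺]_dilute/[Cd²⁺]_conc = 6.5 × 10^-4/0.0356 = 0.0183.
E = 0 − (RT/nF) ln Q = −((8.314×318)/(2×96500))(-4.003) = 0.0548 V.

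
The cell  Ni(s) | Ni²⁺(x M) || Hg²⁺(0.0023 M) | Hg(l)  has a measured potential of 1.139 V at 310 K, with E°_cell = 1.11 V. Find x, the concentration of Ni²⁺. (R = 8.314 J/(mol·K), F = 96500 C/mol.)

2.6 × 10^-4 M

From the Nernst equation, ln Q = nF(E° − E)/RT = 2×96500×(1.11 − 1.139)/(8.314×310) = -2.172, so Q = 0.114.
With Q = [Ni²⁺]/[Hg²⁺] and the known concentrations, [Ni²⁺] in the numerator gives [Ni²⁺] = 2.6 × 10^-4 M.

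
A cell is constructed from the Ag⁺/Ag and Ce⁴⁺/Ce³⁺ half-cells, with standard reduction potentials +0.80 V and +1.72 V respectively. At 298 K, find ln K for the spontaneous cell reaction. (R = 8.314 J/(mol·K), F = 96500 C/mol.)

ln K = 35.8

E°_cell = +1.72 − (+0.80) = 0.92 V, with n = 1 electron transferred.
At equilibrium E = 0, so the Nernst equation gives ln K = nFE°/RT = (1)(96500)(0.92)/((8.314)(298)) = 35.83.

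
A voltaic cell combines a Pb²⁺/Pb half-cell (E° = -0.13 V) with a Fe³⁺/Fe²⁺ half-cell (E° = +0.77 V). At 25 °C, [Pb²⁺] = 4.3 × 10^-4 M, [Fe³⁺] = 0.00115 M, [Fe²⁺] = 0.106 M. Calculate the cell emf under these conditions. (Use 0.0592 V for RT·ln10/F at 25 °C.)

The Fe³⁺/Fe²⁺ couple has the higher reduction potential and acts as the cathode, so E°_cell = +0.77 − (-0.13) = 0.90 V.
Balancing electrons gives n = 2; the reaction quotient is Q = [Pb²⁺]·[Fe²⁺]^2/[Fe³⁺]^2 = 3.65.
At 25 °C, E = E° − (0.0592/n) log Q = 0.90 − (0.0592/2)(0.563) = 0.900 − 0.017 = 0.883 V.

0.883 V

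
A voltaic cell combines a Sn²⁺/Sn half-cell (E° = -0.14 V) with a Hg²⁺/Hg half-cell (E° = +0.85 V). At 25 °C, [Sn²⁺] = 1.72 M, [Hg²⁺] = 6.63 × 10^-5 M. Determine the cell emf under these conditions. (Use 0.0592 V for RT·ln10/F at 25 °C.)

The Hg²⁺/Hg couple has the higher reduction potential and acts as the cathode, so E°_cell = +0.85 − (-0.14) = 0.99 V.
Balancing electrons gives n = 2; the reaction quotient is Q = [Sn²⁺]/[Hg²⁺] = 2.59 × 10^4.
At 25 °C, E = E° − (0.0592/n) log Q = 0.99 − (0.0592/2)(4.414) = 0.990 − 0.131 = 0.859 V.

0.859 V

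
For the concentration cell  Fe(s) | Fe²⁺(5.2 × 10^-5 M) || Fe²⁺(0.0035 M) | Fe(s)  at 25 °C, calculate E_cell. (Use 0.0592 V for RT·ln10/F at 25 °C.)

Both half-cells are Fe²⁺/Fe, so E°_cell = 0. The concentrated side is the cathode; the cell reaction moves Fe²⁺ from high to low concentration with n = 2.
Q = [Fe²⁺]_dilute/[Fe²⁺]_conc = 5.2 × 10^-5/0.0035 = 0.0149.
E = 0 − (0.0592/2) log Q = −(0.0592/2)(-1.828) = 0.0541 V.

0.054 V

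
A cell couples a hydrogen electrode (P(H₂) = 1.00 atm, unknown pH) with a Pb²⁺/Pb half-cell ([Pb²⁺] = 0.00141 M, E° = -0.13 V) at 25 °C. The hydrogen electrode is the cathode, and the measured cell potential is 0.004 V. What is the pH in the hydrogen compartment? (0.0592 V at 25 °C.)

E°_cell = 0.13 V and n = 2.
log Q = n(E° − E)/0.0592 = 2×(0.13 − 0.004)/0.0592 = 4.257.
With Q = [Pb²⁺]·P(H₂) / [H⁺]^2, solving for [H⁺] gives log[H⁺] = -3.554, so pH = 3.55.

pH = 3.55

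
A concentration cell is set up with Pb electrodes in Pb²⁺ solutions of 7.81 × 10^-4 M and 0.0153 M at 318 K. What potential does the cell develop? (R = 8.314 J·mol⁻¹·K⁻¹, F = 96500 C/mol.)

0.041 V

Both half-cells are Pb²⁺/Pb, so E°_cell = 0. The concentrated side is the cathode; the cell reaction moves Pb²⁺ from high to low concentration with n = 2.
Q = [Pb²⁺]_dilute/[Pb²⁺]_conc = 7.81 × 10^-4/0.0153 = 0.0510.
E = 0 − (RT/nF) ln Q = −((8.314×318)/(2×96500))(-2.975) = 0.0408 V.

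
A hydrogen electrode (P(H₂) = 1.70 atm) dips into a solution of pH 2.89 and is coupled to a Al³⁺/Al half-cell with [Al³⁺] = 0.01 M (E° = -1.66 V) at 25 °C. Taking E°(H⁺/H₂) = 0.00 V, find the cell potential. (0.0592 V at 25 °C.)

The hydrogen couple is the cathode, so E°_cell = 1.66 V; n = 6.
[H⁺] = 10^(−2.89) = 0.0013 M, and Q = [Al³⁺]^2·P(H₂)^3 / [H⁺]^6 = 1.07 × 10^14.
E = E° − (0.0592/6) log Q = 1.66 − (0.0592/6)(14.031) = 1.522 V.

1.52 V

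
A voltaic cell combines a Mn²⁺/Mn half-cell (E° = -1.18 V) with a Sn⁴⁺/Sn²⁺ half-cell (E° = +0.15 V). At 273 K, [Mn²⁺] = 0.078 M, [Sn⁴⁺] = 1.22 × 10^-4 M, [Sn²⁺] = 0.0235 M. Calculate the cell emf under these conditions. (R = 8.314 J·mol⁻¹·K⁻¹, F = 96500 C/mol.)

The Sn⁴⁺/Sn²⁺ couple has the higher reduction potential and acts as the cathode, so E°_cell = +0.15 − (-1.18) = 1.33 V.
Balancing electrons gives n = 2; the reaction quotient is Q = [Mn²⁺]·[Sn²⁺]/[Sn⁴⁺] = 15.0.
E = E° − (RT/nF) ln Q = 1.33 − (8.314×273)/(2×96500) × (2.710) = 1.330 − 0.032 = 1.298 V.

1.30 V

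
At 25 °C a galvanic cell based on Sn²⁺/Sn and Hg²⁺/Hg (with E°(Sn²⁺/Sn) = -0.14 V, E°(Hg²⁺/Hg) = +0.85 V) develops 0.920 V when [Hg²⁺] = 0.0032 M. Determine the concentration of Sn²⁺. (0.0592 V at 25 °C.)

From the Nernst equation, log Q = n(E° − E)/0.0592 = 2(0.99 − 0.920)/0.0592 = 2.365, so Q = 232.
With Q = [Sn²⁺]/[Hg²⁺] and the known concentrations, [Sn²⁺] in the numerator gives [Sn²⁺] = 0.74 M.

0.74 M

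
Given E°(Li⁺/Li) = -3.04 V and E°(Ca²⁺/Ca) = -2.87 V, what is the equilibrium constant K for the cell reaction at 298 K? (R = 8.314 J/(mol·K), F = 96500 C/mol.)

5.6 × 10^5

E°_cell = -2.87 − (-3.04) = 0.17 V, with n = 2 electrons transferred.
At equilibrium E = 0, so the Nernst equation gives ln K = nFE°/RT = (2)(96500)(0.17)/((8.314)(298)) = 13.24.
K = e^13.24 = 5.6 × 10^5.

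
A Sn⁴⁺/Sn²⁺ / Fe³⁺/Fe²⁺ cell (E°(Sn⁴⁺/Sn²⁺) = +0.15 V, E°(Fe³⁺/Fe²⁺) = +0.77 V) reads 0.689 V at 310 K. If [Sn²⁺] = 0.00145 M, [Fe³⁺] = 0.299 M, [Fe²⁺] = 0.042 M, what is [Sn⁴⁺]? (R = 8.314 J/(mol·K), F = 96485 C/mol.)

From the Nernst equation, ln Q = nF(E° − E)/RT = 2×96485×(0.62 − 0.689)/(8.314×310) = -5.166, so Q = 0.00571.
With Q = [Sn⁴⁺]·[Fe²⁺]^2/([Sn²⁺]·[Fe³⁺]^2) and the known concentrations, [Sn⁴⁺] in the numerator gives [Sn⁴⁺] = 4.2 × 10^-4 M.

4.2 × 10^-4 M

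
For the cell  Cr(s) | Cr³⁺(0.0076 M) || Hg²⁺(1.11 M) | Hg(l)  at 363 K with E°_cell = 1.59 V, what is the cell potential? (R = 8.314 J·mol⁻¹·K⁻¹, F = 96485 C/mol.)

1.64 V

Balancing electrons gives n = 6; the reaction quotient is Q = [Cr³⁺]^2/[Hg²⁺]^3 = 4.22 × 10^-5.
E = E° − (RT/nF) ln Q = 1.59 − (8.314×363)/(6×96485) × (-10.072) = 1.590 + 0.053 = 1.643 V.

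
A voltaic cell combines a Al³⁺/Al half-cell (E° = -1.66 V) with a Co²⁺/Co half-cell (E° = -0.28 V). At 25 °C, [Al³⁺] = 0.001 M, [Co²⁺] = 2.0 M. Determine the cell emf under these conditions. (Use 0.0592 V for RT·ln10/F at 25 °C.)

The Co²⁺/Co couple has the higher reduction potential and acts as the cathode, so E°_cell = -0.28 − (-1.66) = 1.38 V.
Balancing electrons gives n = 6; the reaction quotient is Q = [Al³⁺]^2/[Co²⁺]^3 = 1.25 × 10^-7.
At 25 °C, E = E° − (0.0592/n) log Q = 1.38 − (0.0592/6)(-6.903) = 1.380 + 0.068 = 1.448 V.

1.45 V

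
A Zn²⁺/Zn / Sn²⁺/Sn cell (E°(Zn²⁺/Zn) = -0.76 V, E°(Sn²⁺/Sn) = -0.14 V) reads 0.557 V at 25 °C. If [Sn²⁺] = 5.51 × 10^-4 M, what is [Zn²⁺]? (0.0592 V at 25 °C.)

0.074 M

From the Nernst equation, log Q = n(E° − E)/0.0592 = 2(0.62 − 0.557)/0.0592 = 2.128, so Q = 134.
With Q = [Zn²⁺]/[Sn²⁺] and the known concentrations, [Zn²⁺] in the numerator gives [Zn²⁺] = 0.074 M.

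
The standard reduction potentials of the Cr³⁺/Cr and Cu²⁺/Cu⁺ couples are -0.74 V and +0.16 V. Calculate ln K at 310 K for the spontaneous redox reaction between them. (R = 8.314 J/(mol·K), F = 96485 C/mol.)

ln K = 101.1

E°_cell = +0.16 − (-0.74) = 0.90 V, with n = 3 electrons transferred.
At equilibrium E = 0, so the Nernst equation gives ln K = nFE°/RT = (3)(96485)(0.90)/((8.314)(310)) = 101.08.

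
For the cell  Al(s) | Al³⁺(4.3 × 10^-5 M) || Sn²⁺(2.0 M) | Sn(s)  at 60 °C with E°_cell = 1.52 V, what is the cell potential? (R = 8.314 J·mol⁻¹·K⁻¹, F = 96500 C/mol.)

Balancing electrons gives n = 6; the reaction quotient is Q = [Al³⁺]^2/[Sn²⁺]^3 = 2.31 × 10^-10.
E = E° − (RT/nF) ln Q = 1.52 − (8.314×333)/(6×96500) × (-22.188) = 1.520 + 0.106 = 1.626 V.

1.63 V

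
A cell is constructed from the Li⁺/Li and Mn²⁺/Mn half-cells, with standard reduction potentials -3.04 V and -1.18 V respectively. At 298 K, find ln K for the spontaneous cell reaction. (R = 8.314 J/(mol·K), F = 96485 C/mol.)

E°_cell = -1.18 − (-3.04) = 1.86 V, with n = 2 electrons transferred.
At equilibrium E = 0, so the Nernst equation gives ln K = nFE°/RT = (2)(96485)(1.86)/((8.314)(298)) = 144.87.

ln K = 144.9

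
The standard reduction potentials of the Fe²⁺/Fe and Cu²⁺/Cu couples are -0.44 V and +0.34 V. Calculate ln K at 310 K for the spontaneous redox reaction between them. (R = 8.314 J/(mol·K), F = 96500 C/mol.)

E°_cell = +0.34 − (-0.44) = 0.78 V, with n = 2 electrons transferred.
At equilibrium E = 0, so the Nernst equation gives ln K = nFE°/RT = (2)(96500)(0.78)/((8.314)(310)) = 58.41.

ln K = 58.4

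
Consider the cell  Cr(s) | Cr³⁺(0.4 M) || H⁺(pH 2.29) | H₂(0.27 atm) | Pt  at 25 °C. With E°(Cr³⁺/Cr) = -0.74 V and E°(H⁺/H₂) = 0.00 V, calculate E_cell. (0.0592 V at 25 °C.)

The hydrogen couple is the cathode, so E°_cell = 0.74 V; n = 6.
[H⁺] = 10^(−2.29) = 0.0051 M, and Q = [Cr³⁺]^2·P(H₂)^3 / [H⁺]^6 = 1.73 × 10^11.
E = E° − (0.0592/6) log Q = 0.74 − (0.0592/6)(11.238) = 0.629 V.

0.63 V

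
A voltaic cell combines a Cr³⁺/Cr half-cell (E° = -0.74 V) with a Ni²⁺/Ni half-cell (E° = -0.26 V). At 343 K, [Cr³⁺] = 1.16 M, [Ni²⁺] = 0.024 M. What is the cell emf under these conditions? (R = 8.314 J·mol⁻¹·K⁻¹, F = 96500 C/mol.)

The Ni²⁺/Ni couple has the higher reduction potential and acts as the cathode, so E°_cell = -0.26 − (-0.74) = 0.48 V.
Balancing electrons gives n = 6; the reaction quotient is Q = [Cr³⁺]^2/[Ni²⁺]^3 = 9.73 × 10^4.
E = E° − (RT/nF) ln Q = 0.48 − (8.314×343)/(6×96500) × (11.486) = 0.480 − 0.057 = 0.423 V.

0.423 V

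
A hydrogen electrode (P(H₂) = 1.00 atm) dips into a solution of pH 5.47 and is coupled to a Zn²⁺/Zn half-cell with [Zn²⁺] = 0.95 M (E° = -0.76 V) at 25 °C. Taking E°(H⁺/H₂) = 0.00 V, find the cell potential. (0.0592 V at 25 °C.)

The hydrogen couple is the cathode, so E°_cell = 0.76 V; n = 2.
[H⁺] = 10^(−5.47) = 3.4 × 10^-6 M, and Q = [Zn²⁺]·P(H₂) / [H⁺]^2 = 8.27 × 10^10.
E = E° − (0.0592/2) log Q = 0.76 − (0.0592/2)(10.918) = 0.437 V.

0.44 V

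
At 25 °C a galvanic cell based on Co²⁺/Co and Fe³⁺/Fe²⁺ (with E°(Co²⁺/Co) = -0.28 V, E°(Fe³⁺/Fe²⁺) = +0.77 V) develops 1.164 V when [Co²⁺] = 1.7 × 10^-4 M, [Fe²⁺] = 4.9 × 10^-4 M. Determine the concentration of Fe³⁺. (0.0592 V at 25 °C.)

5.4 × 10^-4 M

From the Nernst equation, log Q = n(E° − E)/0.0592 = 2(1.05 − 1.164)/0.0592 = -3.851, so Q = 1.41 × 10^-4.
With Q = [Co²⁺]·[Fe²⁺]^2/[Fe³⁺]^2 and the known concentrations, [Fe³⁺]^2 in the denominator gives [Fe³⁺] = 5.4 × 10^-4 M.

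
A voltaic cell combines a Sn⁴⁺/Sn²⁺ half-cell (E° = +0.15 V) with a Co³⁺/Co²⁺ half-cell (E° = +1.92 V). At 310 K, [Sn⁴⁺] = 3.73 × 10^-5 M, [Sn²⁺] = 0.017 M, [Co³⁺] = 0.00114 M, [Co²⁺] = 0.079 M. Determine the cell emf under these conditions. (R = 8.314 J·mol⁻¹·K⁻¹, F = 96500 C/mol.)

1.74 V

The Co³⁺/Co²⁺ couple has the higher reduction potential and acts as the cathode, so E°_cell = +1.92 − (+0.15) = 1.77 V.
Balancing electrons gives n = 2; the reaction quotient is Q = [Sn⁴⁺]·[Co²⁺]^2/([Sn²⁺]·[Co³⁺]^2) = 10.5.
E = E° − (RT/nF) ln Q = 1.77 − (8.314×310)/(2×96500) × (2.355) = 1.770 − 0.031 = 1.739 V.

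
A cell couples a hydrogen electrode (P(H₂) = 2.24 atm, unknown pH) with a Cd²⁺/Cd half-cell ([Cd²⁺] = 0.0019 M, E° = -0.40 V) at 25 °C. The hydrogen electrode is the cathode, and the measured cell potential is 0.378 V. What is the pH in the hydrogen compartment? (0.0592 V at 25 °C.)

pH = 1.56

E°_cell = 0.40 V and n = 2.
log Q = n(E° − E)/0.0592 = 2×(0.40 − 0.378)/0.0592 = 0.743.
With Q = [Cd²⁺]·P(H₂) / [H⁺]^2, solving for [H⁺] gives log[H⁺] = -1.557, so pH = 1.56.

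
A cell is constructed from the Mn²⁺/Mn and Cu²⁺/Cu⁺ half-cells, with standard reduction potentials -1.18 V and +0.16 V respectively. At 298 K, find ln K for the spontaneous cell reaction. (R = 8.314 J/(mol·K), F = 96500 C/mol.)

ln K = 104.4

E°_cell = +0.16 − (-1.18) = 1.34 V, with n = 2 electrons transferred.
At equilibrium E = 0, so the Nernst equation gives ln K = nFE°/RT = (2)(96500)(1.34)/((8.314)(298)) = 104.38.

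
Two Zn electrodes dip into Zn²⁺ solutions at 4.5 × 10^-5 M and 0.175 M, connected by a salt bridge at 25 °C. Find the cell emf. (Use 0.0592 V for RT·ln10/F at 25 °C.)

0.11 V

Both half-cells are Zn²⁺/Zn, so E°_cell = 0. The concentrated side is the cathode; the cell reaction moves Zn²⁺ from high to low concentration with n = 2.
Q = [Zn²⁺]_dilute/[Zn²⁺]_conc = 4.5 × 10^-5/0.175 = 2.57 × 10^-4.
E = 0 − (0.0592/2) log Q = −(0.0592/2)(-3.590) = 0.1063 V.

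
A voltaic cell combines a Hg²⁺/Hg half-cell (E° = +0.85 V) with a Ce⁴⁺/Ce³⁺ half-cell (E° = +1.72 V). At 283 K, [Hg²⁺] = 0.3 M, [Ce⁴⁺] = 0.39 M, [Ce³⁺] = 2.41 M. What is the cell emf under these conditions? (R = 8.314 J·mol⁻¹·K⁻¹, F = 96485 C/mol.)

The Ce⁴⁺/Ce³⁺ couple has the higher reduction potential and acts as the cathode, so E°_cell = +1.72 − (+0.85) = 0.87 V.
Balancing electrons gives n = 2; the reaction quotient is Q = [Hg²⁺]·[Ce³⁺]^2/[Ce⁴⁺]^2 = 11.5.
E = E° − (RT/nF) ln Q = 0.87 − (8.314×283)/(2×96485) × (2.438) = 0.870 − 0.030 = 0.840 V.

0.840 V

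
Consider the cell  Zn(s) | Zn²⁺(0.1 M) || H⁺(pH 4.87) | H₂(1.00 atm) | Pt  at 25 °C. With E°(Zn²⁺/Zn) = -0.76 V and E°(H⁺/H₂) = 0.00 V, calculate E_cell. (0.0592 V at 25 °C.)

0.50 V

The hydrogen couple is the cathode, so E°_cell = 0.76 V; n = 2.
[H⁺] = 10^(−4.87) = 1.3 × 10^-5 M, and Q = [Zn²⁺]·P(H₂) / [H⁺]^2 = 5.5 × 10^8.
E = E° − (0.0592/2) log Q = 0.76 − (0.0592/2)(8.740) = 0.501 V.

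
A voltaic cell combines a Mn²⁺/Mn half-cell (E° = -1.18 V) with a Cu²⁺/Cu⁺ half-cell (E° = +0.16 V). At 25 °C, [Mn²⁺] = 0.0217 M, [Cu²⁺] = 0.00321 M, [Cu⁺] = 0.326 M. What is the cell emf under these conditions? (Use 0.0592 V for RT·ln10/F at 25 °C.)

1.27 V

The Cu²⁺/Cu⁺ couple has the higher reduction potential and acts as the cathode, so E°_cell = +0.16 − (-1.18) = 1.34 V.
Balancing electrons gives n = 2; the reaction quotient is Q = [Mn²⁺]·[Cu⁺]^2/[Cu²⁺]^2 = 224.
At 25 °C, E = E° − (0.0592/n) log Q = 1.34 − (0.0592/2)(2.350) = 1.340 − 0.070 = 1.270 V.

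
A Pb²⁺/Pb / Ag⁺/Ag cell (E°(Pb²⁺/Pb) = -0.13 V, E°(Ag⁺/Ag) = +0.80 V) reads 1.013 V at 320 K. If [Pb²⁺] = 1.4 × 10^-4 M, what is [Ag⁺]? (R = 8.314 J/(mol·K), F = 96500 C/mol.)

0.24 M

From the Nernst equation, ln Q = nF(E° − E)/RT = 2×96500×(0.93 − 1.013)/(8.314×320) = -6.021, so Q = 0.00243.
With Q = [Pb²⁺]/[Ag⁺]^2 and the known concentrations, [Ag⁺]^2 in the denominator gives [Ag⁺] = 0.24 M.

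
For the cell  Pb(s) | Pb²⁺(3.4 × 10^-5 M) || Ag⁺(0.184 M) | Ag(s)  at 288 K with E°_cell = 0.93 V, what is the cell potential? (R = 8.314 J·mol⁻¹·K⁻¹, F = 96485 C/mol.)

1.02 V

Balancing electrons gives n = 2; the reaction quotient is Q = [Pb²⁺]/[Ag⁺]^2 = 0.00100.
E = E° − (RT/nF) ln Q = 0.93 − (8.314×288)/(2×96485) × (-6.904) = 0.930 + 0.086 = 1.016 V.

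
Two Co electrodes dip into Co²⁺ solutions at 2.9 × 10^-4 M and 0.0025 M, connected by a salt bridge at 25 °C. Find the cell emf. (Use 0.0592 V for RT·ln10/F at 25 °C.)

0.028 V

Both half-cells are Co²⁺/Co, so E°_cell = 0. The concentrated side is the cathode; the cell reaction moves Co²⁺ from high to low concentration with n = 2.
Q = [Co²⁺]_dilute/[Co²⁺]_conc = 2.9 × 10^-4/0.0025 = 0.116.
E = 0 − (0.0592/2) log Q = −(0.0592/2)(-0.936) = 0.0277 V.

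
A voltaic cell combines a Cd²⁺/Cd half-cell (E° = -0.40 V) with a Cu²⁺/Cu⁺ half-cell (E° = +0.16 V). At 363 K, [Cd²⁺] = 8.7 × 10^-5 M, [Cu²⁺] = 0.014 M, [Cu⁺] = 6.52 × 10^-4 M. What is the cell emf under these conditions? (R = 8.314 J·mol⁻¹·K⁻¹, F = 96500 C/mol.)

0.802 V

The Cu²⁺/Cu⁺ couple has the higher reduction potential and acts as the cathode, so E°_cell = +0.16 − (-0.40) = 0.56 V.
Balancing electrons gives n = 2; the reaction quotient is Q = [Cd²⁺]·[Cu⁺]^2/[Cu²⁺]^2 = 1.89 × 10^-7.
E = E° − (RT/nF) ln Q = 0.56 − (8.314×363)/(2×96500) × (-15.483) = 0.560 + 0.242 = 0.802 V.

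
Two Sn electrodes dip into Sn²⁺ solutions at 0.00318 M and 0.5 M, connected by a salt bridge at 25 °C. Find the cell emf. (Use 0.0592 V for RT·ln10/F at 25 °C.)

0.065 V

Both half-cells are Sn²⁺/Sn, so E°_cell = 0. The concentrated side is the cathode; the cell reaction moves Sn²⁺ from high to low concentration with n = 2.
Q = [Sn²⁺]_dilute/[Sn²⁺]_conc = 0.00318/0.5 = 0.00636.
E = 0 − (0.0592/2) log Q = −(0.0592/2)(-2.197) = 0.0650 V.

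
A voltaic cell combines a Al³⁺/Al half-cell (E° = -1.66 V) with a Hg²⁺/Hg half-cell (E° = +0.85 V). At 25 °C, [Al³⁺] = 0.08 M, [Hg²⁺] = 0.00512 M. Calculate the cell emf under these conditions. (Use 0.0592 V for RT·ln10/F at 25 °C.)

The Hg²⁺/Hg couple has the higher reduction potential and acts as the cathode, so E°_cell = +0.85 − (-1.66) = 2.51 V.
Balancing electrons gives n = 6; the reaction quotient is Q = [Al³⁺]^2/[Hg²⁺]^3 = 4.77 × 10^4.
At 25 °C, E = E° − (0.0592/n) log Q = 2.51 − (0.0592/6)(4.678) = 2.510 − 0.046 = 2.464 V.

2.46 V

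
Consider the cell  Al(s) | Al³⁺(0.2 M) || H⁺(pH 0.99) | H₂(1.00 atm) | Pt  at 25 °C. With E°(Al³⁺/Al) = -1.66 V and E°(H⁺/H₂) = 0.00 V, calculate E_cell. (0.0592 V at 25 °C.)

The hydrogen couple is the cathode, so E°_cell = 1.66 V; n = 6.
[H⁺] = 10^(−0.99) = 0.10 M, and Q = [Al³⁺]^2·P(H₂)^3 / [H⁺]^6 = 3.48 × 10^4.
E = E° − (0.0592/6) log Q = 1.66 − (0.0592/6)(4.542) = 1.615 V.

1.62 V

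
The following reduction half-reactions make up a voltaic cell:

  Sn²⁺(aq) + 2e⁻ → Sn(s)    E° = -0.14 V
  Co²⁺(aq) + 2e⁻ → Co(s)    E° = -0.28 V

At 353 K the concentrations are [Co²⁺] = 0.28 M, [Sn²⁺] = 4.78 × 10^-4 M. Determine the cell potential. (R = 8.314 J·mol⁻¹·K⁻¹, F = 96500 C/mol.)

The Sn²⁺/Sn couple has the higher reduction potential and acts as the cathode, so E°_cell = -0.14 − (-0.28) = 0.14 V.
Balancing electrons gives n = 2; the reaction quotient is Q = [Co²⁺]/[Sn²⁺] = 586.
E = E° − (RT/nF) ln Q = 0.14 − (8.314×353)/(2×96500) × (6.373) = 0.140 − 0.097 = 0.043 V.

0.043 V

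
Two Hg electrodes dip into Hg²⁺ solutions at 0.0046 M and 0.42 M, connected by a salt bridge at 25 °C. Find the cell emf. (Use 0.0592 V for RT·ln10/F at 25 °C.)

Both half-cells are Hg²⁺/Hg, so E°_cell = 0. The concentrated side is the cathode; the cell reaction moves Hg²⁺ from high to low concentration with n = 2.
Q = [Hg²⁺]_dilute/[Hg²⁺]_conc = 0.0046/0.42 = 0.0110.
E = 0 − (0.0592/2) log Q = −(0.0592/2)(-1.960) = 0.0580 V.

0.058 V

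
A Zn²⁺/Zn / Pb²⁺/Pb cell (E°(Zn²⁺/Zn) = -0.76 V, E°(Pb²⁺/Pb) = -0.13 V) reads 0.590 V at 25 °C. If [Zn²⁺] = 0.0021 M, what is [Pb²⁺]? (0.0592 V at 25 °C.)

9.4 × 10^-5 M

From the Nernst equation, log Q = n(E° − E)/0.0592 = 2(0.63 − 0.590)/0.0592 = 1.351, so Q = 22.5.
With Q = [Zn²⁺]/[Pb²⁺] and the known concentrations, [Pb²⁺] in the denominator gives [Pb²⁺] = 9.4 × 10^-5 M.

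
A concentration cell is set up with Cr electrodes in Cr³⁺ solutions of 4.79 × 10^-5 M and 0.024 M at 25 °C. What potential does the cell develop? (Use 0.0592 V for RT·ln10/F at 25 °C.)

Both half-cells are Cr³⁺/Cr, so E°_cell = 0. The concentrated side is the cathode; the cell reaction moves Cr³⁺ from high to low concentration with n = 3.
Q = [Cr³⁺]_dilute/[Cr³⁺]_conc = 4.79 × 10^-5/0.024 = 0.00200.
E = 0 − (0.0592/3) log Q = −(0.0592/3)(-2.700) = 0.0533 V.

0.053 V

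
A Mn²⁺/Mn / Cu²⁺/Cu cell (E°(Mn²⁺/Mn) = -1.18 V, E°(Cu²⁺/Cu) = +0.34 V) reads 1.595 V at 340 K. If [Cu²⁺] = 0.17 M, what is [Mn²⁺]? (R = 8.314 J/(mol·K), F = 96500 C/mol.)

0.001 M

From the Nernst equation, ln Q = nF(E° − E)/RT = 2×96500×(1.52 − 1.595)/(8.314×340) = -5.121, so Q = 0.00597.
With Q = [Mn²⁺]/[Cu²⁺] and the known concentrations, [Mn²⁺] in the numerator gives [Mn²⁺] = 0.001 M.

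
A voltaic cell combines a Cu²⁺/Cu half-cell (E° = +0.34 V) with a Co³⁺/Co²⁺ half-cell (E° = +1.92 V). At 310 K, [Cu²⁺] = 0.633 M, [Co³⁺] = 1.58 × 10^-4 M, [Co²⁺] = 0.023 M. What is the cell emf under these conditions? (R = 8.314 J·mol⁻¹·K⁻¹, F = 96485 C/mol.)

1.45 V

The Co³⁺/Co²⁺ couple has the higher reduction potential and acts as the cathode, so E°_cell = +1.92 − (+0.34) = 1.58 V.
Balancing electrons gives n = 2; the reaction quotient is Q = [Cu²⁺]·[Co²⁺]^2/[Co³⁺]^2 = 1.34 × 10^4.
E = E° − (RT/nF) ln Q = 1.58 − (8.314×310)/(2×96485) × (9.504) = 1.580 − 0.127 = 1.453 V.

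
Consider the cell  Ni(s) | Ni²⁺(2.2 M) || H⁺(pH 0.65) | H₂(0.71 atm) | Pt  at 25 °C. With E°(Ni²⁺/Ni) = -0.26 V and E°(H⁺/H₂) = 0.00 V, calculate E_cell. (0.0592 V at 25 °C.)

The hydrogen couple is the cathode, so E°_cell = 0.26 V; n = 2.
[H⁺] = 10^(−0.65) = 0.22 M, and Q = [Ni²⁺]·P(H₂) / [H⁺]^2 = 31.2.
E = E° − (0.0592/2) log Q = 0.26 − (0.0592/2)(1.494) = 0.216 V.

0.22 V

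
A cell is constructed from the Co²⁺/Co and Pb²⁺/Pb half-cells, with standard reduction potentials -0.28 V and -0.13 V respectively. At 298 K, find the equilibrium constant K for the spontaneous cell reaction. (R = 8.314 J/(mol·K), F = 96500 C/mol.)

E°_cell = -0.13 − (-0.28) = 0.15 V, with n = 2 electrons transferred.
At equilibrium E = 0, so the Nernst equation gives ln K = nFE°/RT = (2)(96500)(0.15)/((8.314)(298)) = 11.68.
K = e^11.68 = 1.2 × 10^5.

1.2 × 10^5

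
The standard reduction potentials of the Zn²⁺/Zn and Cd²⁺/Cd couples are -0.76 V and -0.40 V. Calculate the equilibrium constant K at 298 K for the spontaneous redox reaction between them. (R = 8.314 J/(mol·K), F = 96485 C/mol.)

1.5 × 10^12

E°_cell = -0.40 − (-0.76) = 0.36 V, with n = 2 electrons transferred.
At equilibrium E = 0, so the Nernst equation gives ln K = nFE°/RT = (2)(96485)(0.36)/((8.314)(298)) = 28.04.
K = e^28.04 = 1.5 × 10^12.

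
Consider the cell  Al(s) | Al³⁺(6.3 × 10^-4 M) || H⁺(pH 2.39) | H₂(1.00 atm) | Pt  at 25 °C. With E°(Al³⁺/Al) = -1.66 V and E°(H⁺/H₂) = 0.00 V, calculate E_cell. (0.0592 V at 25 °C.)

The hydrogen couple is the cathode, so E°_cell = 1.66 V; n = 6.
[H⁺] = 10^(−2.39) = 0.0041 M, and Q = [Al³⁺]^2·P(H₂)^3 / [H⁺]^6 = 8.68 × 10^7.
E = E° − (0.0592/6) log Q = 1.66 − (0.0592/6)(7.939) = 1.582 V.

1.58 V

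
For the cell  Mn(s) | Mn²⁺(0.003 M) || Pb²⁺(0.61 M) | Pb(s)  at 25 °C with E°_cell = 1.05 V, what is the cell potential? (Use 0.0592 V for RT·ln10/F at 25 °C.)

Balancing electrons gives n = 2; the reaction quotient is Q = [Mn²⁺]/[Pb²⁺] = 0.00492.
At 25 °C, E = E° − (0.0592/n) log Q = 1.05 − (0.0592/2)(-2.308) = 1.050 + 0.068 = 1.118 V.

1.12 V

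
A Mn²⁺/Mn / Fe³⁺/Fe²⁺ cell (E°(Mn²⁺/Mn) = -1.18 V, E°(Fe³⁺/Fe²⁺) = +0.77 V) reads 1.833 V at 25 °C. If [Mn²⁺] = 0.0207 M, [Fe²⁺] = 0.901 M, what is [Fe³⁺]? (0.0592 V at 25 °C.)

0.0014 M

From the Nernst equation, log Q = n(E° − E)/0.0592 = 2(1.95 − 1.833)/0.0592 = 3.953, so Q = 8970.
With Q = [Mn²⁺]·[Fe²⁺]^2/[Fe³⁺]^2 and the known concentrations, [Fe³⁺]^2 in the denominator gives [Fe³⁺] = 0.0014 M.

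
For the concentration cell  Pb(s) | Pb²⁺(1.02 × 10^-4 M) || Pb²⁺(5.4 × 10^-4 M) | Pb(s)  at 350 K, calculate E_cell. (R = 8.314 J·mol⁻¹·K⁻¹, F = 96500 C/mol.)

0.025 V

Both half-cells are Pb²⁺/Pb, so E°_cell = 0. The concentrated side is the cathode; the cell reaction moves Pb²⁺ from high to low concentration with n = 2.
Q = [Pb²⁺]_dilute/[Pb²⁺]_conc = 1.02 × 10^-4/5.4 × 10^-4 = 0.189.
E = 0 − (RT/nF) ln Q = −((8.314×350)/(2×96500))(-1.667) = 0.0251 V.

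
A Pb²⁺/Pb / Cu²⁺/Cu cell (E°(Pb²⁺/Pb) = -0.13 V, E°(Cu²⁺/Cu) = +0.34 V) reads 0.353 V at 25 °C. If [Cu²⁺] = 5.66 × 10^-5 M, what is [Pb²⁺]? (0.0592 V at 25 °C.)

0.51 M

From the Nernst equation, log Q = n(E° − E)/0.0592 = 2(0.47 − 0.353)/0.0592 = 3.953, so Q = 8970.
With Q = [Pb²⁺]/[Cu²⁺] and the known concentrations, [Pb²⁺] in the numerator gives [Pb²⁺] = 0.51 M.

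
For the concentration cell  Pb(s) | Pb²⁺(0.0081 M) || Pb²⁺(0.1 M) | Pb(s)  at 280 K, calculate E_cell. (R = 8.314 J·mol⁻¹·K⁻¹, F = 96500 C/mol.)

0.030 V

Both half-cells are Pb²⁺/Pb, so E°_cell = 0. The concentrated side is the cathode; the cell reaction moves Pb²⁺ from high to low concentration with n = 2.
Q = [Pb²⁺]_dilute/[Pb²⁺]_conc = 0.0081/0.1 = 0.0810.
E = 0 − (RT/nF) ln Q = −((8.314×280)/(2×96500))(-2.513) = 0.0303 V.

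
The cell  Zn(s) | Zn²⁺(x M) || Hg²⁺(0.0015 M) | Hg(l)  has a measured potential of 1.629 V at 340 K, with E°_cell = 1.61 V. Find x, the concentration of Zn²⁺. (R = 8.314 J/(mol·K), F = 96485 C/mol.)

4.1 × 10^-4 M

From the Nernst equation, ln Q = nF(E° − E)/RT = 2×96485×(1.61 − 1.629)/(8.314×340) = -1.297, so Q = 0.273.
With Q = [Zn²⁺]/[Hg²⁺] and the known concentrations, [Zn²⁺] in the numerator gives [Zn²⁺] = 4.1 × 10^-4 M.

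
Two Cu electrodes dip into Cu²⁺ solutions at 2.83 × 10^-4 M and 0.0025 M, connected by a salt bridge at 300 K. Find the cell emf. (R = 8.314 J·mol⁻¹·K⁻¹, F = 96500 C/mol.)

0.028 V

Both half-cells are Cu²⁺/Cu, so E°_cell = 0. The concentrated side is the cathode; the cell reaction moves Cu²⁺ from high to low concentration with n = 2.
Q = [Cu²⁺]_dilute/[Cu²⁺]_conc = 2.83 × 10^-4/0.0025 = 0.113.
E = 0 − (RT/nF) ln Q = −((8.314×300)/(2×96500))(-2.179) = 0.0282 V.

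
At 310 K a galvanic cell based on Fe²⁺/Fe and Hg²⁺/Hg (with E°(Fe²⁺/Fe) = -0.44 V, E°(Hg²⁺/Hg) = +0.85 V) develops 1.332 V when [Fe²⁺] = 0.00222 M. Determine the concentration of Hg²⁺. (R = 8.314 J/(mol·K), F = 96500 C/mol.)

0.052 M

From the Nernst equation, ln Q = nF(E° − E)/RT = 2×96500×(1.29 − 1.332)/(8.314×310) = -3.145, so Q = 0.0431.
With Q = [Fe²⁺]/[Hg²⁺] and the known concentrations, [Hg²⁺] in the denominator gives [Hg²⁺] = 0.052 M.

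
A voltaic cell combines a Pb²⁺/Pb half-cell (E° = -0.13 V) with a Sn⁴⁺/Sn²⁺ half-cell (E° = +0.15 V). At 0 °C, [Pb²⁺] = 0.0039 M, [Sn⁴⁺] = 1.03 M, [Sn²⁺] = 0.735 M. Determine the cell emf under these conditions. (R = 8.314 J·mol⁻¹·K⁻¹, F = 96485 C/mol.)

The Sn⁴⁺/Sn²⁺ couple has the higher reduction potential and acts as the cathode, so E°_cell = +0.15 − (-0.13) = 0.28 V.
Balancing electrons gives n = 2; the reaction quotient is Q = [Pb²⁺]·[Sn²⁺]/[Sn⁴⁺] = 0.00278.
E = E° − (RT/nF) ln Q = 0.28 − (8.314×273)/(2×96485) × (-5.884) = 0.280 + 0.069 = 0.349 V.

0.349 V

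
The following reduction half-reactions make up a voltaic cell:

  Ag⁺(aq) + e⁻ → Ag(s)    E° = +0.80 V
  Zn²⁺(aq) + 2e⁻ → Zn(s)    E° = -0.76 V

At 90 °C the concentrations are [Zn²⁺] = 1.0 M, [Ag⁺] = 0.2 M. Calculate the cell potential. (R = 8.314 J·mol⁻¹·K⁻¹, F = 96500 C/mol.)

The Ag⁺/Ag couple has the higher reduction potential and acts as the cathode, so E°_cell = +0.80 − (-0.76) = 1.56 V.
Balancing electrons gives n = 2; the reaction quotient is Q = [Zn²⁺]/[Ag⁺]^2 = 25.0.
E = E° − (RT/nF) ln Q = 1.56 − (8.314×363)/(2×96500) × (3.219) = 1.560 − 0.050 = 1.510 V.

1.51 V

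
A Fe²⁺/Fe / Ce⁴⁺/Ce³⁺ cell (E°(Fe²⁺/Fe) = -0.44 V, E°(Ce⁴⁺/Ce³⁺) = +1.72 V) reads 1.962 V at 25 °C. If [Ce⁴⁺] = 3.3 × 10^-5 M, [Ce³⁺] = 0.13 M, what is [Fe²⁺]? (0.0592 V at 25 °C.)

From the Nernst equation, log Q = n(E° − E)/0.0592 = 2(2.16 − 1.962)/0.0592 = 6.689, so Q = 4.89 × 10^6.
With Q = [Fe²⁺]·[Ce³⁺]^2/[Ce⁴⁺]^2 and the known concentrations, [Fe²⁺] in the numerator gives [Fe²⁺] = 0.32 M.

0.32 M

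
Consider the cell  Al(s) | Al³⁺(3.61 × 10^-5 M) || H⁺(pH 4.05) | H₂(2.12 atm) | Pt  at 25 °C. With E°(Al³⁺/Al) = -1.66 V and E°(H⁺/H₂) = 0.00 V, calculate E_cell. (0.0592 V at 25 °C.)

The hydrogen couple is the cathode, so E°_cell = 1.66 V; n = 6.
[H⁺] = 10^(−4.05) = 8.9 × 10^-5 M, and Q = [Al³⁺]^2·P(H₂)^3 / [H⁺]^6 = 2.48 × 10^16.
E = E° − (0.0592/6) log Q = 1.66 − (0.0592/6)(16.394) = 1.498 V.

1.50 V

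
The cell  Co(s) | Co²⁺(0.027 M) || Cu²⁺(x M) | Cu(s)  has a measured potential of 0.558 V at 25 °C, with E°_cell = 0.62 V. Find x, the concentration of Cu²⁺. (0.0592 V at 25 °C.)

From the Nernst equation, log Q = n(E° − E)/0.0592 = 2(0.62 − 0.558)/0.0592 = 2.095, so Q = 124.
With Q = [Co²⁺]/[Cu²⁺] and the known concentrations, [Cu²⁺] in the denominator gives [Cu²⁺] = 2.2 × 10^-4 M.

2.2 × 10^-4 M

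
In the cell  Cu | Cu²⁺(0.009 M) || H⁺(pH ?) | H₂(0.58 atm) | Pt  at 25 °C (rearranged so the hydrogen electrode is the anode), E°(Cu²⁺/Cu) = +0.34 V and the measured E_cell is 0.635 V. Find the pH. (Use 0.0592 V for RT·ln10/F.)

pH = 6.12

E°_cell = 0.34 V and n = 2.
log Q = n(E° − E)/0.0592 = 2×(0.34 − 0.635)/0.0592 = -9.966.
With Q = [H⁺]^2 / ([Cu²⁺]·P(H₂)), solving for [H⁺] gives log[H⁺] = -6.124, so pH = 6.12.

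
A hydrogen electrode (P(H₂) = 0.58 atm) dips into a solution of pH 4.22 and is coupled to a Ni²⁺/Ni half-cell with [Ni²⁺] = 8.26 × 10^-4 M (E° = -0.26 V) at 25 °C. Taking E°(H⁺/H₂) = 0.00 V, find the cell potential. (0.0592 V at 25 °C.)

0.11 V

The hydrogen couple is the cathode, so E°_cell = 0.26 V; n = 2.
[H⁺] = 10^(−4.22) = 6 × 10^-5 M, and Q = [Ni²⁺]·P(H₂) / [H⁺]^2 = 1.32 × 10^5.
E = E° − (0.0592/2) log Q = 0.26 − (0.0592/2)(5.120) = 0.108 V.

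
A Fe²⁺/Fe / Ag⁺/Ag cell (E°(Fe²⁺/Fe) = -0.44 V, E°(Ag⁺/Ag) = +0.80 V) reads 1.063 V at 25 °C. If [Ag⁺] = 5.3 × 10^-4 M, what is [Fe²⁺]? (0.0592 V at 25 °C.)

0.27 M

From the Nernst equation, log Q = n(E° − E)/0.0592 = 2(1.24 − 1.063)/0.0592 = 5.980, so Q = 9.54 × 10^5.
With Q = [Fe²⁺]/[Ag⁺]^2 and the known concentrations, [Fe²⁺] in the numerator gives [Fe²⁺] = 0.27 M.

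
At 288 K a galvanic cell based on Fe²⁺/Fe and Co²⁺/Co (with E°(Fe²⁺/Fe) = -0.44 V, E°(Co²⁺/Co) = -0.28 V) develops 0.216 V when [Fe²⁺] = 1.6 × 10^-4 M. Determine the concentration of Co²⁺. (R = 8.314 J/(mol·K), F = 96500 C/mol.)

0.015 M

From the Nernst equation, ln Q = nF(E° − E)/RT = 2×96500×(0.16 − 0.216)/(8.314×288) = -4.514, so Q = 0.0110.
With Q = [Fe²⁺]/[Co²⁺] and the known concentrations, [Co²⁺] in the denominator gives [Co²⁺] = 0.015 M.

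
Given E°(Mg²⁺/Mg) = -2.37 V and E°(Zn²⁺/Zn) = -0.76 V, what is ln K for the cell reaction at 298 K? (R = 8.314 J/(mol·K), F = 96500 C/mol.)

E°_cell = -0.76 − (-2.37) = 1.61 V, with n = 2 electrons transferred.
At equilibrium E = 0, so the Nernst equation gives ln K = nFE°/RT = (2)(96500)(1.61)/((8.314)(298)) = 125.42.

ln K = 125.4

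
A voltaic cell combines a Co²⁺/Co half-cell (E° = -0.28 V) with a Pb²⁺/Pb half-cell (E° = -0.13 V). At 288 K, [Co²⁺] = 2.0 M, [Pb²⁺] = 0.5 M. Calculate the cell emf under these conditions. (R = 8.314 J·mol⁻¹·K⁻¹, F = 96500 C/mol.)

0.133 V

The Pb²⁺/Pb couple has the higher reduction potential and acts as the cathode, so E°_cell = -0.13 − (-0.28) = 0.15 V.
Balancing electrons gives n = 2; the reaction quotient is Q = [Co²⁺]/[Pb²⁺] = 4.00.
E = E° − (RT/nF) ln Q = 0.15 − (8.314×288)/(2×96500) × (1.386) = 0.150 − 0.017 = 0.133 V.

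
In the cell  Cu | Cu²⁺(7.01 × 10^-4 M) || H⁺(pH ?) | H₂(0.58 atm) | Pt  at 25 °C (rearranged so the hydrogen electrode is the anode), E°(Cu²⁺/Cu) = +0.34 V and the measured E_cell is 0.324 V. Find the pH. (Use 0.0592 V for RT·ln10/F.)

pH = 1.43

E°_cell = 0.34 V and n = 2.
log Q = n(E° − E)/0.0592 = 2×(0.34 − 0.324)/0.0592 = 0.541.
With Q = [H⁺]^2 / ([Cu²⁺]·P(H₂)), solving for [H⁺] gives log[H⁺] = -1.425, so pH = 1.43.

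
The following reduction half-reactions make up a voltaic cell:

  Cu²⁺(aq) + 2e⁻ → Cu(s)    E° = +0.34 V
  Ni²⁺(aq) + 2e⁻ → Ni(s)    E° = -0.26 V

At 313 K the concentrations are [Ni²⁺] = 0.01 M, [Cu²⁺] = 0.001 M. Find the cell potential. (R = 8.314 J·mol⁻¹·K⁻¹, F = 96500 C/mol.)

0.569 V

The Cu²⁺/Cu couple has the higher reduction potential and acts as the cathode, so E°_cell = +0.34 − (-0.26) = 0.60 V.
Balancing electrons gives n = 2; the reaction quotient is Q = [Ni²⁺]/[Cu²⁺] = 10.0.
E = E° − (RT/nF) ln Q = 0.60 − (8.314×313)/(2×96500) × (2.303) = 0.600 − 0.031 = 0.569 V.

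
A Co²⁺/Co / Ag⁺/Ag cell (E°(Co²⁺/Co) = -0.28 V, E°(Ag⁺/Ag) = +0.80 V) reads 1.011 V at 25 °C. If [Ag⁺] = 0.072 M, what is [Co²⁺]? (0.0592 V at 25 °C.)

1.1 M

From the Nernst equation, log Q = n(E° − E)/0.0592 = 2(1.08 − 1.011)/0.0592 = 2.331, so Q = 214.
With Q = [Co²⁺]/[Ag⁺]^2 and the known concentrations, [Co²⁺] in the numerator gives [Co²⁺] = 1.1 M.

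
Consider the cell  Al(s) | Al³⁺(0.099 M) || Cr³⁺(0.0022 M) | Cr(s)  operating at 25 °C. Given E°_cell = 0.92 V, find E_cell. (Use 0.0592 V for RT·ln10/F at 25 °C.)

0.887 V

Balancing electrons gives n = 3; the reaction quotient is Q = [Al³⁺]/[Cr³⁺] = 45.0.
At 25 °C, E = E° − (0.0592/n) log Q = 0.92 − (0.0592/3)(1.653) = 0.920 − 0.033 = 0.887 V.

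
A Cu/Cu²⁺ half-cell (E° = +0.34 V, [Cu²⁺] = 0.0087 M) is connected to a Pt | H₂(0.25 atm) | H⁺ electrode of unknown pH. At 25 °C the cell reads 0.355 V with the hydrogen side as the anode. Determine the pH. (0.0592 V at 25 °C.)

E°_cell = 0.34 V and n = 2.
log Q = n(E° − E)/0.0592 = 2×(0.34 − 0.355)/0.0592 = -0.507.
With Q = [H⁺]^2 / ([Cu²⁺]·P(H₂)), solving for [H⁺] gives log[H⁺] = -1.585, so pH = 1.58.

pH = 1.58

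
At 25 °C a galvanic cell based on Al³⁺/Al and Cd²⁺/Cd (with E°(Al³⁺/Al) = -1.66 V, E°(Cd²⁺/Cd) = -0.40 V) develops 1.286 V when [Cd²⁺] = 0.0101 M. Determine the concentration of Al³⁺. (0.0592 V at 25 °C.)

From the Nernst equation, log Q = n(E° − E)/0.0592 = 6(1.26 − 1.286)/0.0592 = -2.635, so Q = 0.00232.
With Q = [Al³⁺]^2/[Cd²⁺]^3 and the known concentrations, [Al³⁺]^2 in the numerator gives [Al³⁺] = 4.9 × 10^-5 M.

4.9 × 10^-5 M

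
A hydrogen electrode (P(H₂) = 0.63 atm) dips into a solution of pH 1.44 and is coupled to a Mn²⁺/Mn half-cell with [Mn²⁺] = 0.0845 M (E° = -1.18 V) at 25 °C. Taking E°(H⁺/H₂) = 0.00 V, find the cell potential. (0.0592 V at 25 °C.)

The hydrogen couple is the cathode, so E°_cell = 1.18 V; n = 2.
[H⁺] = 10^(−1.44) = 0.036 M, and Q = [Mn²⁺]·P(H₂) / [H⁺]^2 = 40.4.
E = E° − (0.0592/2) log Q = 1.18 − (0.0592/2)(1.606) = 1.132 V.

1.13 V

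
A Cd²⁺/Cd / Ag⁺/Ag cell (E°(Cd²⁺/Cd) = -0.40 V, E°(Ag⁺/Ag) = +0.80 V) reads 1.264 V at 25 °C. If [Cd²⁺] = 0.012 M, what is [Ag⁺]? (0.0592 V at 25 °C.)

1.3 M

From the Nernst equation, log Q = n(E° − E)/0.0592 = 2(1.20 − 1.264)/0.0592 = -2.162, so Q = 0.00688.
With Q = [Cd²⁺]/[Ag⁺]^2 and the known concentrations, [Ag⁺]^2 in the denominator gives [Ag⁺] = 1.3 M.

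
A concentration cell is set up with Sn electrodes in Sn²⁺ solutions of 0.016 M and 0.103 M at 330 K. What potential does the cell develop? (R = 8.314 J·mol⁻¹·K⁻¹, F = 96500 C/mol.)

0.026 V

Both half-cells are Sn²⁺/Sn, so E°_cell = 0. The concentrated side is the cathode; the cell reaction moves Sn²⁺ from high to low concentration with n = 2.
Q = [Sn²⁺]_dilute/[Sn²⁺]_conc = 0.016/0.103 = 0.155.
E = 0 − (RT/nF) ln Q = −((8.314×330)/(2×96500))(-1.862) = 0.0265 V.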